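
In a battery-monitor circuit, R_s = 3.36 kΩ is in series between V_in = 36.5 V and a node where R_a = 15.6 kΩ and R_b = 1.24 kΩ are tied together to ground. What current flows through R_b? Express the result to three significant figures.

Combine the parallel branches: R_p = (1/15.6 + 1/1.24)⁻¹ = 1.149 kΩ.
V_A by voltage divider: V_A = 36.5 × 1.149/(3.36 + 1.149) = 9.299 V.
Branch current I = V_A/R_b = 9.299/1.24 = 7.499 mA.

I ≈ 7.50 mA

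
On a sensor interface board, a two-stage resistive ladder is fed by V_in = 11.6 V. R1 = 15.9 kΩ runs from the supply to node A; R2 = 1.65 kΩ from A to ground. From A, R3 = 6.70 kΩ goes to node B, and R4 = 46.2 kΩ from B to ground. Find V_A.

Looking into the second stage from A: R3 + R4 = 52.90 kΩ appears in parallel with R2.
R2 ‖ (R3+R4) = 1.600 kΩ.
First divider: V_A = V_in · 1.600/(15.9 + 1.600) = 1.061 V.

V_A ≈ 1.06 V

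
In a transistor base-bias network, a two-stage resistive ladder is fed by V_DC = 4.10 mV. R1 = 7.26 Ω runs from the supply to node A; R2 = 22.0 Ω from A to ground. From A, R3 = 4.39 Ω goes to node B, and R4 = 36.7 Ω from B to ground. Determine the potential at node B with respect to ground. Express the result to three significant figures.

V_B ≈ 2.43 mV

Looking into the second stage from A: R3 + R4 = 41.09 Ω appears in parallel with R2.
R2 ‖ (R3+R4) = 14.33 Ω.
First divider: V_A = V_DC · 14.33/(7.26 + 14.33) = 2.721 mV.
Then the unloaded second divider: V_B = V_A × R4/(R3+R4) = 2.721 × 0.8932 = 2.430 mV.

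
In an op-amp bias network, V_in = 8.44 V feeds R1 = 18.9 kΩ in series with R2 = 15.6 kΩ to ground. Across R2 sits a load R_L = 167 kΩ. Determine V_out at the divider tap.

V_out ≈ 3.63 V

The load sits in parallel with R2, giving an effective lower resistance R2' = R2·R_L/(R2+R_L) = 14.27 kΩ.
Then V_out = V_in · R2'/(R1 + R2') = 8.44 × 14.27/33.17 = 3.631 V.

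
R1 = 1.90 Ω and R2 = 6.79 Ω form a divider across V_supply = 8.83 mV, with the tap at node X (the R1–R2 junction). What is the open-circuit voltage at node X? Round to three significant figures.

Open-circuit (no load on X): V_th = V_supply · R2/(R1 + R2) = 8.83 × 6.79/(1.900 + 6.79) = 6.899 mV.

V_th ≈ 6.90 mV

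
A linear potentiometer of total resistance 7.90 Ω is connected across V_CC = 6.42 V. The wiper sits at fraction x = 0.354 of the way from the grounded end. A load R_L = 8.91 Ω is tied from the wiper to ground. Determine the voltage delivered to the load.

V_out ≈ 1.89 V

The pot divides into 5.103 Ω above the wiper and 2.797 Ω below.
(x·R_p) ‖ R_L = 2.129 Ω.
Loaded-divider output: V_out = 6.42 × 0.2943 = 1.890 V.
(Unloaded: V_out = x·V_CC = 2.27 V.)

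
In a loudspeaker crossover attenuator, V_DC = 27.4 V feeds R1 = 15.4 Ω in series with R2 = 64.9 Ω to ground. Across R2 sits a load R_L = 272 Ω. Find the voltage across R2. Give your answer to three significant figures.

First combine the lower leg with the load: R2 ‖ R_L = 52.40 Ω.
Now apply the divider: V_out = 27.4 × 0.7729 = 21.18 V.

V_out ≈ 21.2 V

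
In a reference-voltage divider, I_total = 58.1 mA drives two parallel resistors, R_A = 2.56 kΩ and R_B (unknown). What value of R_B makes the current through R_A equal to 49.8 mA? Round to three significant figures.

R_B ≈ 15.4 kΩ

The fraction through R_A equals R_B/(R_A+R_B).
49.8/58.1 = R_B/(R_A + R_B) → R_B = R_A · (0.8571)/(1 − 0.8571) = 2.56 × 6.000 = 15.36 kΩ.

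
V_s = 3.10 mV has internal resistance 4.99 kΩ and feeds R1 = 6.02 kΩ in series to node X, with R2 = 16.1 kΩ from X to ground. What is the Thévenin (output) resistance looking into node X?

R_th ≈ 6.54 kΩ

R1' = 4.99 + 6.02 = 11.01 kΩ (source resistance + R1).
Looking into X with the source shorted: R_th = R1'·R2/(R1'+R2) = 11.01 × 16.1/27.11 = 6.539 kΩ.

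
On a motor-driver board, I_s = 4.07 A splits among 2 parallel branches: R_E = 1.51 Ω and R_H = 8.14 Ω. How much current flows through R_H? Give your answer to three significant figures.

I ≈ 0.637 A

Two-branch current divider: I_k = I_s · R_other/(R_1 + R_2).
So I = 4.07 × 1.51/9.650 = 0.6369 A.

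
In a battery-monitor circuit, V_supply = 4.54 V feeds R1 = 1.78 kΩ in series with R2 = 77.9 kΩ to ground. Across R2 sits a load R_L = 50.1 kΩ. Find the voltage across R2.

V_out ≈ 4.29 V

The load sits in parallel with R2, giving an effective lower resistance R2' = R2·R_L/(R2+R_L) = 30.49 kΩ.
Then V_out = V_supply · R2'/(R1 + R2') = 4.54 × 30.49/32.27 = 4.290 V.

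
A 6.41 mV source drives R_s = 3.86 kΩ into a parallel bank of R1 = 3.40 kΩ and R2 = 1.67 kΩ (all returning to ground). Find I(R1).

Combine the parallel branches: R_p = (1/3.40 + 1/1.67)⁻¹ = 1.120 kΩ.
Node voltage V_A = V_CC · R_p/(R_s + R_p) = 6.41 × 0.2249 = 1.442 mV.
Branch current I = V_A/R1 = 1.442/3.40 = 0.4240 µA.

I ≈ 0.424 µA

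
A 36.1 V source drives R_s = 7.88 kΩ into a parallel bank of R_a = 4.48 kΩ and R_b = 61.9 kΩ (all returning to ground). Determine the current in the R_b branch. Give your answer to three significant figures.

I ≈ 0.202 mA

Parallel bank: R_p = 1/(1/4.48 + 1/61.9) = 4.178 kΩ.
V_A by voltage divider: V_A = 36.1 × 4.178/(7.88 + 4.178) = 12.51 V.
Branch current I = V_A/R_b = 12.51/61.9 = 0.2021 mA.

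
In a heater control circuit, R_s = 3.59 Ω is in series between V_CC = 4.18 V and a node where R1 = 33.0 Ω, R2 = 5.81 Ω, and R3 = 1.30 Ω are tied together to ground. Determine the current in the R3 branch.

I ≈ 0.716 A

Equivalent of the parallel group: R_p = 1.029 Ω.
V_A = 4.18 × 1.029/4.619 = 0.9313 V.
Branch current I = V_A/R3 = 0.9313/1.30 = 0.7164 A.
(Equivalently: I_total = 0.9049 A, then current-divider fraction G_k/ΣG = 0.7917.)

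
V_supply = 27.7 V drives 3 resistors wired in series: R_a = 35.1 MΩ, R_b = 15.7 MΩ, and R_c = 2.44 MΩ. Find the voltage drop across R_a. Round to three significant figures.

V ≈ 18.3 V

ΣR = 35.1 + 15.7 + 2.44 = 53.24 MΩ.
Voltage divider: V = V_supply · (35.10 / 53.24) = 27.7 × 0.6593 = 18.26 V.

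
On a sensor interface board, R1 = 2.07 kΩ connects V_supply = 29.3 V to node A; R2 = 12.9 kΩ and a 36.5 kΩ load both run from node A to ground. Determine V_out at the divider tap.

R2 ‖ R_L = (12.9 × 36.5)/(12.9 + 36.5) = 9.531 kΩ.
Then V_out = V_supply · R2'/(R1 + R2') = 29.3 × 9.531/11.60 = 24.07 V.

V_out ≈ 24.1 V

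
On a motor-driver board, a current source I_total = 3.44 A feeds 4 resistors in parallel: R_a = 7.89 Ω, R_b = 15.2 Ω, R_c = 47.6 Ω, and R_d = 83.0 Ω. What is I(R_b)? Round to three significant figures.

Conductances: ΣG = 1/7.89 + 1/15.2 + 1/47.6 + 1/83.0 = 0.2256 (1/Ω).
R_b takes the fraction G_k/ΣG = 0.06579/0.2256 = 0.2916, so I = 3.44 × 0.2916 = 1.003 A.

I ≈ 1.00 A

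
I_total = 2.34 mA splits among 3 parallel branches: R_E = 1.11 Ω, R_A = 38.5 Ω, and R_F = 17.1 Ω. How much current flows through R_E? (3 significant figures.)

Total conductance ΣG = 1/1.11 + 1/38.5 + 1/17.1 = 0.9854 (units of 1/Ω).
By the current-divider rule, I = I_total · G_k/ΣG = 2.34 × 0.9143 = 2.139 mA.

I ≈ 2.14 mA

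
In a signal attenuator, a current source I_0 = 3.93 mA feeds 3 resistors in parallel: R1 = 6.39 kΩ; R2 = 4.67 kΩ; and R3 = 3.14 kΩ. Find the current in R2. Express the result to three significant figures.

I ≈ 1.22 mA

Total conductance ΣG = 1/6.39 + 1/4.67 + 1/3.14 = 0.6891 (units of 1/kΩ).
By the current-divider rule, I = I_0 · G_k/ΣG = 3.93 × 0.3107 = 1.221 mA.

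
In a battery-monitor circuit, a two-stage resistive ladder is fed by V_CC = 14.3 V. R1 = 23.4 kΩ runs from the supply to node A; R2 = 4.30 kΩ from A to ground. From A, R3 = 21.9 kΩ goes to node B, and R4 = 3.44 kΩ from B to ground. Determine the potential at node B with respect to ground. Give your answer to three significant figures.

Looking into the second stage from A: R3 + R4 = 25.34 kΩ appears in parallel with R2.
Effective lower resistance at A: R2 ‖ 25.34 = 3.676 kΩ.
V_A = 14.3 × 3.676/(23.4 + 3.676) = 1.942 V.
Then the unloaded second divider: V_B = V_A × R4/(R3+R4) = 1.942 × 0.1358 = 0.2636 V.

V_B ≈ 0.264 V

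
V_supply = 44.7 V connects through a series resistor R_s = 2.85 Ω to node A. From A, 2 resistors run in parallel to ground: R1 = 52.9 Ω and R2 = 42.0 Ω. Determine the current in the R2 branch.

I ≈ 0.949 A

Parallel bank: R_p = 1/(1/52.9 + 1/42.0) = 23.41 Ω.
Node voltage V_A = V_supply · R_p/(R_s + R_p) = 44.7 × 0.8915 = 39.85 V.
I(R2) = V_A / R2 = 39.85/42.0 = 0.9488 A.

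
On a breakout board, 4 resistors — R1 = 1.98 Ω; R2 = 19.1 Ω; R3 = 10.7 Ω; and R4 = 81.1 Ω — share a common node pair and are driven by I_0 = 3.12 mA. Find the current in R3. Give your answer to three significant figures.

I ≈ 0.440 mA

ΣG = 1/1.98 + 1/19.1 + 1/10.7 + 1/81.1 = 0.6632.
Current divider: I(R3) = I_0 · G_k/ΣG = 3.12 × (0.09346/0.6632) = 3.12 × 0.1409 = 0.4397 mA.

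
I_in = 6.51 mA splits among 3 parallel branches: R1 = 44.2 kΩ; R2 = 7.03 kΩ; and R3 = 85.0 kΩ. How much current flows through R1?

Conductances: ΣG = 1/44.2 + 1/7.03 + 1/85.0 = 0.1766 (1/kΩ).
R1 takes the fraction G_k/ΣG = 0.02262/0.1766 = 0.1281, so I = 6.51 × 0.1281 = 0.8338 mA.

I ≈ 0.834 mA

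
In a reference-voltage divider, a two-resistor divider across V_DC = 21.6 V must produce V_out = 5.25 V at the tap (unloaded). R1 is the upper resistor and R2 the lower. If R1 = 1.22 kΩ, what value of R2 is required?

The divider ratio is R2/(R1+R2) = 5.25/21.6 = 0.2431.
So R2 = R1 · V_out/(V_DC − V_out) = 1.22 × 5.25/(21.6 − 5.25) = 1.22 × 0.3211 = 0.3917 kΩ.

R2 ≈ 0.392 kΩ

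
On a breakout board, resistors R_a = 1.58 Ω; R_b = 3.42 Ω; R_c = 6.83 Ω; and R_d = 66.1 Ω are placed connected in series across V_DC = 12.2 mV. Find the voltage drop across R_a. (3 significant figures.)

ΣR = 1.58 + 3.42 + 6.83 + 66.1 = 77.93 Ω.
By the voltage-divider rule, V = 12.2 × 1.580/77.93 = 0.2474 mV.

V ≈ 0.247 mV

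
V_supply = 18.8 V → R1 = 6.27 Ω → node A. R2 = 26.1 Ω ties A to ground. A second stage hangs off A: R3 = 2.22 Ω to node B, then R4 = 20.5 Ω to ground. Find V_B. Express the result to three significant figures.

Looking into the second stage from A: R3 + R4 = 22.72 Ω appears in parallel with R2.
R2 ‖ (R3+R4) = 12.15 Ω.
So V_A = 18.8 × 0.6595 = 12.40 V.
V_B = V_A × 0.9023 = 11.19 V.

V_B ≈ 11.2 V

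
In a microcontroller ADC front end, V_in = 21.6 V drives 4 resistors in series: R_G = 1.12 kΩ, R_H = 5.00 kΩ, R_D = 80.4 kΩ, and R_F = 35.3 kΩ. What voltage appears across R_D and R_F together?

Total series resistance ΣR = 1.12 + 5.00 + 80.4 + 35.3 = 121.8 kΩ.
R_{R_D..R_F} = 80.4 + 35.3 = 115.7 kΩ.
V = V_in · R/ΣR = 21.6 × 0.9498 = 20.51 V.

V ≈ 20.5 V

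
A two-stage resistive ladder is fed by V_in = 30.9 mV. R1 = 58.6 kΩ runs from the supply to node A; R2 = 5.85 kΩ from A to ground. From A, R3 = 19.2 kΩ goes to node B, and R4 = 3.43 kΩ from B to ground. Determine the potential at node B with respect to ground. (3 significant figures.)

V_B ≈ 0.344 mV

The second stage (R3 + R4 = 22.63 kΩ) loads node A in parallel with R2.
R2 ‖ (R3+R4) = 4.648 kΩ.
So V_A = 30.9 × 0.07349 = 2.271 mV.
V_B = V_A × 0.1516 = 0.3442 mV.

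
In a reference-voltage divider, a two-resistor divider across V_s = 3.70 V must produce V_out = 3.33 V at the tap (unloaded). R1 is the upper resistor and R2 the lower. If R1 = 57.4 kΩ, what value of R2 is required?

R2 ≈ 517 kΩ

V_out/V_s = R2/(R1+R2) = 0.9000.
Rearranging, R2 = R1·k/(1−k) = 57.4 × 9.000 = 516.6 kΩ.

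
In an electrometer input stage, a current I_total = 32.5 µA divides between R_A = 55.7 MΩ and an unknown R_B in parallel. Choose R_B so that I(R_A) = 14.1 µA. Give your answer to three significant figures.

R_B ≈ 42.7 MΩ

Two-branch current divider: I_A = I_total · R_B/(R_A + R_B).
With f = 0.4338, R_B = R_A · f/(1−f) = 55.7 × 0.7663 = 42.68 MΩ.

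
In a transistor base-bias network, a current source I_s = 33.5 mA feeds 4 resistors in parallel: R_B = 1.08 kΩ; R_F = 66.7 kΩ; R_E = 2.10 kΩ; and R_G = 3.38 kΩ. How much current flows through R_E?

Total conductance ΣG = 1/1.08 + 1/66.7 + 1/2.10 + 1/3.38 = 1.713 (units of 1/kΩ).
R_E takes the fraction G_k/ΣG = 0.4762/1.713 = 0.2780, so I = 33.5 × 0.2780 = 9.313 mA.

I ≈ 9.31 mA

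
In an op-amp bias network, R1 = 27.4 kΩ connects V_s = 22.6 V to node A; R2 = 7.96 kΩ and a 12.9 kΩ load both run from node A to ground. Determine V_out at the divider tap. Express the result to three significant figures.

First combine the lower leg with the load: R2 ‖ R_L = 4.923 kΩ.
Voltage divider with the loaded lower leg: V_out = 22.6 × 4.923/(27.4 + 4.923) = 22.6 × 0.1523 = 3.442 V.

V_out ≈ 3.44 V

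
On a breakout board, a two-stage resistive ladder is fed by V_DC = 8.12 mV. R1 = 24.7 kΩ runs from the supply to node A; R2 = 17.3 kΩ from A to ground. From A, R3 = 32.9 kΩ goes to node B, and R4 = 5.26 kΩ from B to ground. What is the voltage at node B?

V_B ≈ 0.364 mV

Looking into the second stage from A: R3 + R4 = 38.16 kΩ appears in parallel with R2.
Effective lower resistance at A: R2 ‖ 38.16 = 11.90 kΩ.
First divider: V_A = V_DC · 11.90/(24.7 + 11.90) = 2.641 mV.
Stage 2 is unloaded, so V_B = V_A · R4/(R3+R4) = 2.641 × 5.26/38.16 = 0.3640 mV.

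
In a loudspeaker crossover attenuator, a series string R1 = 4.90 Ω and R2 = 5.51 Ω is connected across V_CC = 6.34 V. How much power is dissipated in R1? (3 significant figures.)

The common current is I = 6.34/10.41 = 0.6090 A.
P = I²R = 0.3709 × 4.90 = 1.817 W.

P ≈ 1.82 W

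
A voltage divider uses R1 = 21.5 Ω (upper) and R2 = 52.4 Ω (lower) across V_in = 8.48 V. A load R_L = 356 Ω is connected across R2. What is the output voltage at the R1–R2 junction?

R2 ‖ R_L = (52.4 × 356)/(52.4 + 356) = 45.68 Ω.
Now apply the divider: V_out = 8.48 × 0.6799 = 5.766 V.

V_out ≈ 5.77 V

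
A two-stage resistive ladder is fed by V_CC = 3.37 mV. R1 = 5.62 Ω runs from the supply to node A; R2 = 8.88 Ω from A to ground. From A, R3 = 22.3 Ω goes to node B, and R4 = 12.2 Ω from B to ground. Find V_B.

V_B ≈ 0.664 mV

Looking into the second stage from A: R3 + R4 = 34.50 Ω appears in parallel with R2.
Effective lower resistance at A: R2 ‖ 34.50 = 7.062 Ω.
So V_A = 3.37 × 0.5569 = 1.877 mV.
V_B = V_A × 0.3536 = 0.6636 mV.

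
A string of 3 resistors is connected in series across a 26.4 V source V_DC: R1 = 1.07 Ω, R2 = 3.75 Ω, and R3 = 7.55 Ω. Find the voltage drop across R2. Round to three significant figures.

Series total: ΣR = 1.07 + 3.75 + 7.55 = 12.37 Ω.
Voltage divider: V = V_DC · (3.750 / 12.37) = 26.4 × 0.3032 = 8.003 V.

V ≈ 8.00 V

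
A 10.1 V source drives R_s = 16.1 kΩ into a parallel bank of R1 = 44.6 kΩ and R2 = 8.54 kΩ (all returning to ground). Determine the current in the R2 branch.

Combine the parallel branches: R_p = (1/44.6 + 1/8.54)⁻¹ = 7.168 kΩ.
V_A = 10.1 × 7.168/23.27 = 3.111 V.
Branch current I = V_A/R2 = 3.111/8.54 = 0.3643 mA.

I ≈ 0.364 mA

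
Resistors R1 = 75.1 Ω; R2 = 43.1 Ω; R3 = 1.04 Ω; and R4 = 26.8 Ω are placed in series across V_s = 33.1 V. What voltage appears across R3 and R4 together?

V ≈ 6.31 V

ΣR = 75.1 + 43.1 + 1.04 + 26.8 = 146.0 Ω.
R_{R3..R4} = 1.04 + 26.8 = 27.84 Ω.
By the voltage-divider rule, V = 33.1 × 27.84/146.0 = 6.310 V.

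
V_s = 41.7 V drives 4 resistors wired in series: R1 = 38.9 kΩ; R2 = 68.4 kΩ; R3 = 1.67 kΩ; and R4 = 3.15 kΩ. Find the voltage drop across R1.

ΣR = 38.9 + 68.4 + 1.67 + 3.15 = 112.1 kΩ.
By the voltage-divider rule, V = 41.7 × 38.90/112.1 = 14.47 V.

V ≈ 14.5 V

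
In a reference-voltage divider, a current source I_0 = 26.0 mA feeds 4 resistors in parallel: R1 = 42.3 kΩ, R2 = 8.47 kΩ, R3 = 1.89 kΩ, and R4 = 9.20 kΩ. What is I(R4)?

ΣG = 1/42.3 + 1/8.47 + 1/1.89 + 1/9.20 = 0.7795.
R4 takes the fraction G_k/ΣG = 0.1087/0.7795 = 0.1394, so I = 26.0 × 0.1394 = 3.626 mA.

I ≈ 3.63 mA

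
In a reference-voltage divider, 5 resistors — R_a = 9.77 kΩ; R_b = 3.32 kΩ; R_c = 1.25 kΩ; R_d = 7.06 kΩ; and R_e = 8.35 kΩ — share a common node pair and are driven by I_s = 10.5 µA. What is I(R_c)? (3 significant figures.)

I ≈ 5.73 µA

ΣG = 1/9.77 + 1/3.32 + 1/1.25 + 1/7.06 + 1/8.35 = 1.465.
R_c takes the fraction G_k/ΣG = 0.8000/1.465 = 0.5461, so I = 10.5 × 0.5461 = 5.734 µA.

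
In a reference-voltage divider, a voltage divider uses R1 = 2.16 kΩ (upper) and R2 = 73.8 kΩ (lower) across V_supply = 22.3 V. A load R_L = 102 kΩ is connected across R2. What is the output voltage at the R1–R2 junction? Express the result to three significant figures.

First combine the lower leg with the load: R2 ‖ R_L = 42.82 kΩ.
Voltage divider with the loaded lower leg: V_out = 22.3 × 42.82/(2.16 + 42.82) = 22.3 × 0.9520 = 21.23 V.

V_out ≈ 21.2 V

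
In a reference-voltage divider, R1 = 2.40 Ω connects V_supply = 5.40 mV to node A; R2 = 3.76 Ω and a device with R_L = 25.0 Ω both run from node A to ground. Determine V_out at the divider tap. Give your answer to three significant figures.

V_out ≈ 3.11 mV

First combine the lower leg with the load: R2 ‖ R_L = 3.268 Ω.
Now apply the divider: V_out = 5.40 × 0.5766 = 3.114 mV.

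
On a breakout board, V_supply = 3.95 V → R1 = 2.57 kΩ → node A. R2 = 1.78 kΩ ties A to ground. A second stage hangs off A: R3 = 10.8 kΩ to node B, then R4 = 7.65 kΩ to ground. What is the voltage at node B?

V_B ≈ 0.634 V

The second stage (R3 + R4 = 18.45 kΩ) loads node A in parallel with R2.
Effective lower resistance at A: R2 ‖ 18.45 = 1.623 kΩ.
So V_A = 3.95 × 0.3871 = 1.529 V.
V_B = V_A × 0.4146 = 0.6340 V.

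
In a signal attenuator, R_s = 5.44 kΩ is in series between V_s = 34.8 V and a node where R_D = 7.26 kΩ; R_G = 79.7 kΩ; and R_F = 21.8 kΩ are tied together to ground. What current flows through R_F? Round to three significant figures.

Combine the parallel branches: R_p = (1/7.26 + 1/79.7 + 1/21.8)⁻¹ = 5.098 kΩ.
V_A = 34.8 × 5.098/10.54 = 16.84 V.
Branch current I = V_A/R_F = 16.84/21.8 = 0.7723 mA.

I ≈ 0.772 mA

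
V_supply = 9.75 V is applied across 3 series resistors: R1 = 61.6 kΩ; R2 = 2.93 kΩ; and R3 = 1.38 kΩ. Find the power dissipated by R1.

The common current is I = 9.75/65.91 = 0.1479 mA.
P = I²R = 0.02188 × 61.6 = 1.348 mW.

P ≈ 1.35 mW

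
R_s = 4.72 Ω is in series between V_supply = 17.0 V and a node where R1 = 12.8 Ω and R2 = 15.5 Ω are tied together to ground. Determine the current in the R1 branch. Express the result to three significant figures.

I ≈ 0.794 A

Parallel bank: R_p = 1/(1/12.8 + 1/15.5) = 7.011 Ω.
V_A by voltage divider: V_A = 17.0 × 7.011/(4.72 + 7.011) = 10.16 V.
Branch current I = V_A/R1 = 10.16/12.8 = 0.7937 A.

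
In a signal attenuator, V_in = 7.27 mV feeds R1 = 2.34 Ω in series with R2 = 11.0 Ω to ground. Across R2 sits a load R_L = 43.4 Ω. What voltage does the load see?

V_out ≈ 5.74 mV

R2 ‖ R_L = (11.0 × 43.4)/(11.0 + 43.4) = 8.776 Ω.
Then V_out = V_in · R2'/(R1 + R2') = 7.27 × 8.776/11.12 = 5.740 mV.
(Unloaded it would be 5.99 mV; the load pulls it down.)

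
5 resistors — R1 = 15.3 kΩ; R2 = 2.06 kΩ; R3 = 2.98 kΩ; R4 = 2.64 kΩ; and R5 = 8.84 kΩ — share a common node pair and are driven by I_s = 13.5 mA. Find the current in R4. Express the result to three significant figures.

Total conductance ΣG = 1/15.3 + 1/2.06 + 1/2.98 + 1/2.64 + 1/8.84 = 1.378 (units of 1/kΩ).
R4 takes the fraction G_k/ΣG = 0.3788/1.378 = 0.2748, so I = 13.5 × 0.2748 = 3.710 mA.

I ≈ 3.71 mA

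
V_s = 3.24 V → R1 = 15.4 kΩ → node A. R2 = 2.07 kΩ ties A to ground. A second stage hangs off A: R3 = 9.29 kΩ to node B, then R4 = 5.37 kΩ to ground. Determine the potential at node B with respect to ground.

V_B ≈ 0.125 V

The second stage (R3 + R4 = 14.66 kΩ) loads node A in parallel with R2.
Effective lower resistance at A: R2 ‖ 14.66 = 1.814 kΩ.
V_A = 3.24 × 1.814/(15.4 + 1.814) = 0.3414 V.
V_B = V_A × 0.3663 = 0.1251 V.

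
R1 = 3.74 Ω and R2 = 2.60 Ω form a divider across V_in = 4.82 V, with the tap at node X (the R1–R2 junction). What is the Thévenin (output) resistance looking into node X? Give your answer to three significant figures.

R_th ≈ 1.53 Ω

Zeroing V_in shorts the top of R1 to ground, so R_th = R1 ‖ R2 = 1.534 Ω.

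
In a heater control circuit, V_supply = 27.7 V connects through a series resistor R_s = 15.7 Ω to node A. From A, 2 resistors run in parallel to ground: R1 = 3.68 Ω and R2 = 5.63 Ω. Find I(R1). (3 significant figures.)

Combine the parallel branches: R_p = (1/3.68 + 1/5.63)⁻¹ = 2.225 Ω.
V_A by voltage divider: V_A = 27.7 × 2.225/(15.7 + 2.225) = 3.439 V.
Branch current I = V_A/R1 = 3.439/3.68 = 0.9345 A.
(Equivalently: I_total = 1.545 A, then current-divider fraction G_k/ΣG = 0.6047.)

I ≈ 0.934 A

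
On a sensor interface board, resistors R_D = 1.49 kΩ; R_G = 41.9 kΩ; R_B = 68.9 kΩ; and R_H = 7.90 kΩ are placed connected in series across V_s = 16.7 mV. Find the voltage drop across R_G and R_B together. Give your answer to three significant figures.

V ≈ 15.4 mV

ΣR = 1.49 + 41.9 + 68.9 + 7.90 = 120.2 kΩ.
R_{R_G..R_B} = 41.9 + 68.9 = 110.8 kΩ.
By the voltage-divider rule, V = 16.7 × 110.8/120.2 = 15.40 mV.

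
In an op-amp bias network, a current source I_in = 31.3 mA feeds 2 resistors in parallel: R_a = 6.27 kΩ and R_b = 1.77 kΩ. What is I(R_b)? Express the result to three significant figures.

For two parallel branches, I_k = I_in · (other R)/(sum of R).
So I = 31.3 × 6.27/8.040 = 24.41 mA.

I ≈ 24.4 mA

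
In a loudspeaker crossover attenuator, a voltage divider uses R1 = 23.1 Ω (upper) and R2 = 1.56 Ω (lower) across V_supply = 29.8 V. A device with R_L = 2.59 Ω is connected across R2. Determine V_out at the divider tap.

The load sits in parallel with R2, giving an effective lower resistance R2' = R2·R_L/(R2+R_L) = 0.9736 Ω.
Then V_out = V_supply · R2'/(R1 + R2') = 29.8 × 0.9736/24.07 = 1.205 V.

V_out ≈ 1.21 V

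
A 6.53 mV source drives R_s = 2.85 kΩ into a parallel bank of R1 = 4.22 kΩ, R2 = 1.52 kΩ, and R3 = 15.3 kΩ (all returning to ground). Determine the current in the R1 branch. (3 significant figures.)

I ≈ 0.414 µA

Parallel bank: R_p = 1/(1/4.22 + 1/1.52 + 1/15.3) = 1.041 kΩ.
V_A by voltage divider: V_A = 6.53 × 1.041/(2.85 + 1.041) = 1.748 mV.
Branch current I = V_A/R1 = 1.748/4.22 = 0.4141 µA.
(Check via current divider: I_total = 1.678 µA; share G_k/ΣG = 0.2468 → same result.)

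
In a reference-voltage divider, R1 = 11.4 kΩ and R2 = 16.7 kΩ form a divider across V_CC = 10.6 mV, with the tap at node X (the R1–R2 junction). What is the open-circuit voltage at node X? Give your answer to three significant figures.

V_th is the unloaded tap voltage: V_CC · R2/(R1+R2) = 10.6 × 0.5943 = 6.300 mV.

V_th ≈ 6.30 mV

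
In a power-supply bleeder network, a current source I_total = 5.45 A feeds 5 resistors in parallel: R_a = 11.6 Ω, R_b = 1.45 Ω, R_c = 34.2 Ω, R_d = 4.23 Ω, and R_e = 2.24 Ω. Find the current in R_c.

Conductances: ΣG = 1/11.6 + 1/1.45 + 1/34.2 + 1/4.23 + 1/2.24 = 1.488 (1/Ω).
By the current-divider rule, I = I_total · G_k/ΣG = 5.45 × 0.01965 = 0.1071 A.

I ≈ 0.107 A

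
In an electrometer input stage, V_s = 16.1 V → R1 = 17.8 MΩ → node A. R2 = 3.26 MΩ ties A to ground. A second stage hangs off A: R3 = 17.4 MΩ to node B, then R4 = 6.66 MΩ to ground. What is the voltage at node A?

Node A sees R2 in parallel with the series input of stage 2, R3 + R4 = 24.06 MΩ.
R2 ‖ (R3+R4) = 2.871 MΩ.
V_A = 16.1 × 2.871/(17.8 + 2.871) = 2.236 V.

V_A ≈ 2.24 V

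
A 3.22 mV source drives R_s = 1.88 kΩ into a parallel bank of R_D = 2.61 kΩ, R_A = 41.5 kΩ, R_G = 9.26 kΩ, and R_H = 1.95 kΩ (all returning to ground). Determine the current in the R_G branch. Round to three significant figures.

Equivalent of the parallel group: R_p = 0.9727 kΩ.
V_A = 3.22 × 0.9727/2.853 = 1.098 mV.
I(R_G) = V_A / R_G = 1.098/9.26 = 0.1186 µA.
(Equivalently: I_total = 1.129 µA, then current-divider fraction G_k/ΣG = 0.1050.)

I ≈ 0.119 µA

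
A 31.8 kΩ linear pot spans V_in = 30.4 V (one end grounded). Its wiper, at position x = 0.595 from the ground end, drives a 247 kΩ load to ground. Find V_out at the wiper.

V_out ≈ 17.5 V

Split the track: R_lower = x·R_p = 18.92 kΩ, R_upper = (1−x)·R_p = 12.88 kΩ.
R_L loads the lower segment: effective lower R = 17.57 kΩ.
Loaded-divider output: V_out = 30.4 × 0.5771 = 17.54 V.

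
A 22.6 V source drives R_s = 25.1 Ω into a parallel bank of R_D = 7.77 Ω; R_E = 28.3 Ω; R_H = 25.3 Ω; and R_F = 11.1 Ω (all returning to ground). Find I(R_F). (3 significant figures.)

I ≈ 0.243 A

Equivalent of the parallel group: R_p = 3.405 Ω.
V_A = 22.6 × 3.405/28.51 = 2.700 V.
Branch current I = V_A/R_F = 2.700/11.1 = 0.2432 A.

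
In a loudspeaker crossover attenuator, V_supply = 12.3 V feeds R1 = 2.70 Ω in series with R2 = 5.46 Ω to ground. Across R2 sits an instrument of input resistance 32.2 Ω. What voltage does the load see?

V_out ≈ 7.79 V

First combine the lower leg with the load: R2 ‖ R_L = 4.668 Ω.
Voltage divider with the loaded lower leg: V_out = 12.3 × 4.668/(2.70 + 4.668) = 12.3 × 0.6336 = 7.793 V.
(Unloaded it would be 8.23 V; the load pulls it down.)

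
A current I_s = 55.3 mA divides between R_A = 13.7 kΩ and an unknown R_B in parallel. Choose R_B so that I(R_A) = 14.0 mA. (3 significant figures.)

R_B ≈ 4.64 kΩ

In a two-way split, I_A/I_s = R_B/(R_A + R_B).
With f = 0.2532, R_B = R_A · f/(1−f) = 13.7 × 0.3390 = 4.644 kΩ.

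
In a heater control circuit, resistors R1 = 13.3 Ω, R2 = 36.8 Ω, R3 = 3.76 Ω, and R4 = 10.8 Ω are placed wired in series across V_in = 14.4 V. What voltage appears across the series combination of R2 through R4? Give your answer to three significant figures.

ΣR = 13.3 + 36.8 + 3.76 + 10.8 = 64.66 Ω.
R_{R2..R4} = 36.8 + 3.76 + 10.8 = 51.36 Ω.
V = V_in · R/ΣR = 14.4 × 0.7943 = 11.44 V.

V ≈ 11.4 V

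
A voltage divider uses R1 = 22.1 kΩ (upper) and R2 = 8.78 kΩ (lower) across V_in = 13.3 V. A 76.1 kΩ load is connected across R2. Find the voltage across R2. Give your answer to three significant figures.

The load sits in parallel with R2, giving an effective lower resistance R2' = R2·R_L/(R2+R_L) = 7.872 kΩ.
Now apply the divider: V_out = 13.3 × 0.2626 = 3.493 V.

V_out ≈ 3.49 V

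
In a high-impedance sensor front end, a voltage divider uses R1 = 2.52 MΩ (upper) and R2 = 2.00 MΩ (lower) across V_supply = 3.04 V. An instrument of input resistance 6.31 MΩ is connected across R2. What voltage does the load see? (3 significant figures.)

First combine the lower leg with the load: R2 ‖ R_L = 1.519 MΩ.
Then V_out = V_supply · R2'/(R1 + R2') = 3.04 × 1.519/4.039 = 1.143 V.
(Unloaded it would be 1.35 V; the load pulls it down.)

V_out ≈ 1.14 V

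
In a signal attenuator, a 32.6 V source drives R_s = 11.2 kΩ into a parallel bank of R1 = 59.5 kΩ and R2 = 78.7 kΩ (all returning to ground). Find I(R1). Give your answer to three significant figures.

Parallel bank: R_p = 1/(1/59.5 + 1/78.7) = 33.88 kΩ.
Node voltage V_A = V_CC · R_p/(R_s + R_p) = 32.6 × 0.7516 = 24.50 V.
I(R1) = V_A / R1 = 24.50/59.5 = 0.4118 mA.

I ≈ 0.412 mA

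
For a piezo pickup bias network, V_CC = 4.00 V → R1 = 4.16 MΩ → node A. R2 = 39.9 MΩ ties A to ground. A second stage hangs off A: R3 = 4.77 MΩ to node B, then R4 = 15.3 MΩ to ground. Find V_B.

V_B ≈ 2.33 V

Looking into the second stage from A: R3 + R4 = 20.07 MΩ appears in parallel with R2.
R2 ‖ (R3+R4) = 13.35 MΩ.
V_A = 4.00 × 13.35/(4.16 + 13.35) = 3.050 V.
Then the unloaded second divider: V_B = V_A × R4/(R3+R4) = 3.050 × 0.7623 = 2.325 V.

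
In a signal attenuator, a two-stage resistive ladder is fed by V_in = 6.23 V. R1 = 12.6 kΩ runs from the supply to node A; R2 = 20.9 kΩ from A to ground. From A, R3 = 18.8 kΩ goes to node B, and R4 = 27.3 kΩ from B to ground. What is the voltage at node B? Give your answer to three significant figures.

V_B ≈ 1.97 V

Looking into the second stage from A: R3 + R4 = 46.10 kΩ appears in parallel with R2.
R2 ‖ (R3+R4) = 14.38 kΩ.
So V_A = 6.23 × 0.5330 = 3.321 V.
V_B = V_A × 0.5922 = 1.966 V.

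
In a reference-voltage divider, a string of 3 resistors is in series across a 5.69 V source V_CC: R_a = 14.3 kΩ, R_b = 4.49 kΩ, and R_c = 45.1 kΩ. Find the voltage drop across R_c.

V ≈ 4.02 V

Series total: ΣR = 14.3 + 4.49 + 45.1 = 63.89 kΩ.
By the voltage-divider rule, V = 5.69 × 45.10/63.89 = 4.017 V.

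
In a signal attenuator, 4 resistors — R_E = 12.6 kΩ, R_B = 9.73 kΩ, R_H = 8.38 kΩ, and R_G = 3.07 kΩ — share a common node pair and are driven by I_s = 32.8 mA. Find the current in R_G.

ΣG = 1/12.6 + 1/9.73 + 1/8.38 + 1/3.07 = 0.6272.
R_G takes the fraction G_k/ΣG = 0.3257/0.6272 = 0.5193, so I = 32.8 × 0.5193 = 17.03 mA.

I ≈ 17.0 mA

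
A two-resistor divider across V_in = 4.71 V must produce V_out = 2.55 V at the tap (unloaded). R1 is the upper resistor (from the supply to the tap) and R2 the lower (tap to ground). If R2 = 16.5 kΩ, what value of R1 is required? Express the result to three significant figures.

V_out/V_in = R2/(R1+R2) = 0.5414.
Rearranging, R1 = R2·(1−k)/k = 16.5 × 0.8471 = 13.98 kΩ.

R1 ≈ 14.0 kΩ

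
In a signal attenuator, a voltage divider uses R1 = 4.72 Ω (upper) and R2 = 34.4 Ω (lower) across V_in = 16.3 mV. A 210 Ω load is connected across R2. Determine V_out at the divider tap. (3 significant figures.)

First combine the lower leg with the load: R2 ‖ R_L = 29.56 Ω.
Voltage divider with the loaded lower leg: V_out = 16.3 × 29.56/(4.72 + 29.56) = 16.3 × 0.8623 = 14.06 mV.

V_out ≈ 14.1 mV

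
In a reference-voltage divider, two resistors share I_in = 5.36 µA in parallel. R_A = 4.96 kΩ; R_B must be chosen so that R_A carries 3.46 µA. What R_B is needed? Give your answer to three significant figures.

Two-branch current divider: I_A = I_in · R_B/(R_A + R_B).
3.46/5.36 = R_B/(R_A + R_B) → R_B = R_A · (0.6455)/(1 − 0.6455) = 4.96 × 1.821 = 9.032 kΩ.

R_B ≈ 9.03 kΩ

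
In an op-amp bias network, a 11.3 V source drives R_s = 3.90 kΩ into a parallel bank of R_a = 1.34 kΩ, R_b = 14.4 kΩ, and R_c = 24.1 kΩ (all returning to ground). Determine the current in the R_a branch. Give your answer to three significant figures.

I ≈ 1.94 mA

Combine the parallel branches: R_p = (1/1.34 + 1/14.4 + 1/24.1)⁻¹ = 1.167 kΩ.
Node voltage V_A = V_DC · R_p/(R_s + R_p) = 11.3 × 0.2302 = 2.602 V.
Branch current I = V_A/R_a = 2.602/1.34 = 1.942 mA.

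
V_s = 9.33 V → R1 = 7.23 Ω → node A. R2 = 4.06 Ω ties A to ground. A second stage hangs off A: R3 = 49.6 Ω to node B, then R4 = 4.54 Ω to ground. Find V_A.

Looking into the second stage from A: R3 + R4 = 54.14 Ω appears in parallel with R2.
Effective lower resistance at A: R2 ‖ 54.14 = 3.777 Ω.
So V_A = 9.33 × 0.3431 = 3.201 V.

V_A ≈ 3.20 V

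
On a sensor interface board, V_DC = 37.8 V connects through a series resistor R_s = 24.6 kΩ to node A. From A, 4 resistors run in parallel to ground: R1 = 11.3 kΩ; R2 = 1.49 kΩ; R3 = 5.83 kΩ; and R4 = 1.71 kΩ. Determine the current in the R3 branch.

I ≈ 0.169 mA

Equivalent of the parallel group: R_p = 0.6596 kΩ.
V_A by voltage divider: V_A = 37.8 × 0.6596/(24.6 + 0.6596) = 0.9871 V.
Branch current I = V_A/R3 = 0.9871/5.83 = 0.1693 mA.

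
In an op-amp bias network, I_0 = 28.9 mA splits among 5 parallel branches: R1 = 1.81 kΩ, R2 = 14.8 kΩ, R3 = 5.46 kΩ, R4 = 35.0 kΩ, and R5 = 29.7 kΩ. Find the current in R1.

Total conductance ΣG = 1/1.81 + 1/14.8 + 1/5.46 + 1/35.0 + 1/29.7 = 0.8654 (units of 1/kΩ).
R1 takes the fraction G_k/ΣG = 0.5525/0.8654 = 0.6384, so I = 28.9 × 0.6384 = 18.45 mA.

I ≈ 18.4 mA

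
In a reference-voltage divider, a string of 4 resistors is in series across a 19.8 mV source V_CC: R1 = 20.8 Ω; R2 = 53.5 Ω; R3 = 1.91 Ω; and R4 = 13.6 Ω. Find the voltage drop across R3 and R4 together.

Total series resistance ΣR = 20.8 + 53.5 + 1.91 + 13.6 = 89.81 Ω.
R_{R3..R4} = 1.91 + 13.6 = 15.51 Ω.
By the voltage-divider rule, V = 19.8 × 15.51/89.81 = 3.419 mV.

V ≈ 3.42 mV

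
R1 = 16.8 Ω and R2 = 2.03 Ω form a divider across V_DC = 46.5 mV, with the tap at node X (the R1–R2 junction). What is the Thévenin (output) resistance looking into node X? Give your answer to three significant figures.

With V_DC suppressed (replaced by a short), R_th = R1 ‖ R2 = (16.80 × 2.03)/(16.80 + 2.03) = 1.811 Ω.

R_th ≈ 1.81 Ω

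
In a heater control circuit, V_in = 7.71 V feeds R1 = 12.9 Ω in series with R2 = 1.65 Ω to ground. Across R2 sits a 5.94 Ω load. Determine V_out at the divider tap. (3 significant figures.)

First combine the lower leg with the load: R2 ‖ R_L = 1.291 Ω.
Now apply the divider: V_out = 7.71 × 0.09099 = 0.7016 V.

V_out ≈ 0.702 V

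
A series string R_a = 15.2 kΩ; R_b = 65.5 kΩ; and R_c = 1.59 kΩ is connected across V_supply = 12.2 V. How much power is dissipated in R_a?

P ≈ 0.334 mW

ΣR = 82.29 kΩ → I = 12.2/82.29 = 0.1483 mA.
P(R_a) = I²·R_a = (0.1483)² × 15.2 = 0.3341 mW.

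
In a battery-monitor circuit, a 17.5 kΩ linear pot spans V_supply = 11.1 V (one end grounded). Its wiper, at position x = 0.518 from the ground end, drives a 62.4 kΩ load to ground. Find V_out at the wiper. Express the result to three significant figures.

The pot divides into 8.435 kΩ above the wiper and 9.065 kΩ below.
Lower segment in parallel with the load: 9.065 ‖ 62.4 = 7.915 kΩ.
Then V_out = V_supply · 7.915/(8.435 + 7.915) = 5.374 V.
(Unloaded: V_out = x·V_supply = 5.75 V.)

V_out ≈ 5.37 V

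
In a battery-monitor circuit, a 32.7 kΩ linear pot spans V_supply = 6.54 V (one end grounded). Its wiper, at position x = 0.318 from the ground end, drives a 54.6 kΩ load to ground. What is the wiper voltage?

V_out ≈ 1.84 V

The pot divides into 22.30 kΩ above the wiper and 10.40 kΩ below.
Lower segment in parallel with the load: 10.40 ‖ 54.6 = 8.735 kΩ.
V_out = 6.54 × 8.735/(22.30 + 8.735) = 1.841 V.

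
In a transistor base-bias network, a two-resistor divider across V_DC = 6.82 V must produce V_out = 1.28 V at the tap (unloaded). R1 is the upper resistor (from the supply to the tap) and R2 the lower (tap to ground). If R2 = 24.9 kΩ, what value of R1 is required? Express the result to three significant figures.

V_out/V_DC = R2/(R1+R2) = 0.1877.
Rearranging, R1 = R2·(1−k)/k = 24.9 × 4.328 = 107.8 kΩ.

R1 ≈ 108 kΩ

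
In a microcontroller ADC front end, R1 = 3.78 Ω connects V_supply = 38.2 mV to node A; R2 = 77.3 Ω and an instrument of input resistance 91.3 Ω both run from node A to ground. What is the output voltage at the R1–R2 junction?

V_out ≈ 35.0 mV

First combine the lower leg with the load: R2 ‖ R_L = 41.86 Ω.
Then V_out = V_supply · R2'/(R1 + R2') = 38.2 × 41.86/45.64 = 35.04 mV.
(Unloaded it would be 36.4 mV; the load pulls it down.)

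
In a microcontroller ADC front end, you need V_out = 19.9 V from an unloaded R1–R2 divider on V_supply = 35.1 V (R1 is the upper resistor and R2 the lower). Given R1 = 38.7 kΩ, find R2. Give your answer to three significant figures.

R2 ≈ 50.7 kΩ

V_out/V_supply = R2/(R1+R2) = 0.5670.
Rearranging, R2 = R1·k/(1−k) = 38.7 × 1.309 = 50.67 kΩ.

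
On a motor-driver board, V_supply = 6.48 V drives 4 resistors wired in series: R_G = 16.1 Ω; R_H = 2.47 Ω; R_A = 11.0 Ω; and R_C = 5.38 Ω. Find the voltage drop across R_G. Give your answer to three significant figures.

V ≈ 2.99 V

Series total: ΣR = 16.1 + 2.47 + 11.0 + 5.38 = 34.95 Ω.
By the voltage-divider rule, V = 6.48 × 16.10/34.95 = 2.985 V.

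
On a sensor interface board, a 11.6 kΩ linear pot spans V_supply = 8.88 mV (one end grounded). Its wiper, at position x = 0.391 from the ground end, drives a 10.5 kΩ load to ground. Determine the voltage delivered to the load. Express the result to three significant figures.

The pot divides into 7.064 kΩ above the wiper and 4.536 kΩ below.
(x·R_p) ‖ R_L = 3.167 kΩ.
Loaded-divider output: V_out = 8.88 × 0.3096 = 2.749 mV.

V_out ≈ 2.75 mV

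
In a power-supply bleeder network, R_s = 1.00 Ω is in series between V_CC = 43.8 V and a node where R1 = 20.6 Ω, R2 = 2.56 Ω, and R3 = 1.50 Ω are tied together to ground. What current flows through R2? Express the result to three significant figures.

Parallel bank: R_p = 1/(1/20.6 + 1/2.56 + 1/1.50) = 0.9043 Ω.
V_A = 43.8 × 0.9043/1.904 = 20.80 V.
I(R2) = V_A / R2 = 20.80/2.56 = 8.125 A.
(Equivalently: I_total = 23.00 A, then current-divider fraction G_k/ΣG = 0.3532.)

I ≈ 8.12 A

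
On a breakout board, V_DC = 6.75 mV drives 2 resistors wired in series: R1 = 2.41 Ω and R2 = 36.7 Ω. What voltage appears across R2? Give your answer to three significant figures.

ΣR = 2.41 + 36.7 = 39.11 Ω.
By the voltage-divider rule, V = 6.75 × 36.70/39.11 = 6.334 mV.

V ≈ 6.33 mV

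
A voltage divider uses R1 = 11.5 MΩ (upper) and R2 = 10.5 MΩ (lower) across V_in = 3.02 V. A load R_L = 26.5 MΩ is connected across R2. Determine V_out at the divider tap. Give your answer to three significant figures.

V_out ≈ 1.19 V

R2 ‖ R_L = (10.5 × 26.5)/(10.5 + 26.5) = 7.520 MΩ.
Then V_out = V_in · R2'/(R1 + R2') = 3.02 × 7.520/19.02 = 1.194 V.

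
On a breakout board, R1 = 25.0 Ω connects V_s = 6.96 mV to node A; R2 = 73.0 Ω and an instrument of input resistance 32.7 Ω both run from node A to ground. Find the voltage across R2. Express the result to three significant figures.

V_out ≈ 3.30 mV

First combine the lower leg with the load: R2 ‖ R_L = 22.58 Ω.
Voltage divider with the loaded lower leg: V_out = 6.96 × 22.58/(25.0 + 22.58) = 6.96 × 0.4746 = 3.303 mV.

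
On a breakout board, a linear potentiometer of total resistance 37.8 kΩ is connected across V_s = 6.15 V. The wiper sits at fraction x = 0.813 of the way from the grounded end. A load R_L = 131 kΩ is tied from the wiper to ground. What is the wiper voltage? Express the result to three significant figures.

Lower segment x·R_p = 30.73 kΩ; upper segment (1−x)·R_p = 7.069 kΩ.
(x·R_p) ‖ R_L = 24.89 kΩ.
Then V_out = V_s · 24.89/(7.069 + 24.89) = 4.790 V.
(Unloaded: V_out = x·V_s = 5.00 V.)

V_out ≈ 4.79 V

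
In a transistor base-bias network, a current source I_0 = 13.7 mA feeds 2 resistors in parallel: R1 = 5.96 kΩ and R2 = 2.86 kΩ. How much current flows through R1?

For two parallel branches, I_k = I_0 · (other R)/(sum of R).
So I = 13.7 × 2.86/8.820 = 4.442 mA.

I ≈ 4.44 mA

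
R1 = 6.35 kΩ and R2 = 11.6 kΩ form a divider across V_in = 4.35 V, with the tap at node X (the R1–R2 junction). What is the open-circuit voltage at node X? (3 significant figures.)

V_th ≈ 2.81 V

With X open, the divider is unloaded: V_th = 4.35 × 11.6/17.95 = 2.811 V.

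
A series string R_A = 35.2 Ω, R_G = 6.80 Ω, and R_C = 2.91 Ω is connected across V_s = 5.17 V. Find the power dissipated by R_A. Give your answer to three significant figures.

P ≈ 0.466 W

ΣR = 44.91 Ω → I = 5.17/44.91 = 0.1151 A.
P(R_A) = I²·R_A = (0.1151)² × 35.2 = 0.4665 W.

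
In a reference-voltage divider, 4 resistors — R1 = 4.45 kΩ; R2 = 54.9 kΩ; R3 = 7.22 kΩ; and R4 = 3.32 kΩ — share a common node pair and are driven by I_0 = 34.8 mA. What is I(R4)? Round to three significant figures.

I ≈ 15.4 mA

Total conductance ΣG = 1/4.45 + 1/54.9 + 1/7.22 + 1/3.32 = 0.6826 (units of 1/kΩ).
R4 takes the fraction G_k/ΣG = 0.3012/0.6826 = 0.4412, so I = 34.8 × 0.4412 = 15.35 mA.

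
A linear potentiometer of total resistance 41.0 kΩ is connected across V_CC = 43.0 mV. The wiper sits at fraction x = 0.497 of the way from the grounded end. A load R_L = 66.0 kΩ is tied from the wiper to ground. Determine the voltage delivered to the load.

Split the track: R_lower = x·R_p = 20.38 kΩ, R_upper = (1−x)·R_p = 20.62 kΩ.
R_L loads the lower segment: effective lower R = 15.57 kΩ.
V_out = 43.0 × 15.57/(20.62 + 15.57) = 18.50 mV.

V_out ≈ 18.5 mV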